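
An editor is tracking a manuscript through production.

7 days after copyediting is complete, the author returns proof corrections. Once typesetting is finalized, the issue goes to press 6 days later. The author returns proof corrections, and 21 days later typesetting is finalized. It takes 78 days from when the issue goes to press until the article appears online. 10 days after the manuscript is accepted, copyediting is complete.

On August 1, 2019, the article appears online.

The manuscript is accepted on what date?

April 1, 2019

The article appears online: Aug 1, 2019.
The issue goes to press: Aug 1, 2019 − 78 days = May 15, 2019.
Typesetting is finalized: May 15, 2019 − 6 days = May 9, 2019.
The author returns proof corrections: May 9, 2019 − 21 days = Apr 18, 2019.
Copyediting is complete: Apr 18, 2019 − 7 days = Apr 11, 2019.
The manuscript is accepted: Apr 11, 2019 − 10 days = Apr 1, 2019.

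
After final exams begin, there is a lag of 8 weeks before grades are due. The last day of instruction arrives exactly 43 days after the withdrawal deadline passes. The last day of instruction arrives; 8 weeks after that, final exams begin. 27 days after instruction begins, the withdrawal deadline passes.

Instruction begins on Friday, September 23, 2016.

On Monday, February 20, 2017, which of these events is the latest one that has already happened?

Final exams begin

Instruction begins: Sep 23, 2016.
The withdrawal deadline passes: Sep 23, 2016 + 27 days = Oct 20, 2016.
The last day of instruction arrives: Oct 20, 2016 + 43 days = Dec 2, 2016.
Final exams begin: Dec 2, 2016 + 8 weeks = Jan 27, 2017.
Grades are due: Jan 27, 2017 + 8 weeks = Mar 24, 2017.
Feb 20, 2017 falls between when final exams begin (Jan 27, 2017) and when grades are due (Mar 24, 2017).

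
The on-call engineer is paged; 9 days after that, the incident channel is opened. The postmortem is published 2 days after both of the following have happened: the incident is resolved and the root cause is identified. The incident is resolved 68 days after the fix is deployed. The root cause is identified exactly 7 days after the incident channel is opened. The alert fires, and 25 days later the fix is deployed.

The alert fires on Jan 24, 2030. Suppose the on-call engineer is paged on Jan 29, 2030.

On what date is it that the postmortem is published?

The alert fires: Jan 24, 2030.
The fix is deployed: Jan 24, 2030 + 25 days = Feb 18, 2030.
The incident is resolved: Feb 18, 2030 + 68 days = Apr 27, 2030.
The on-call engineer is paged: Jan 29, 2030.
The incident channel is opened: Jan 29, 2030 + 9 days = Feb 7, 2030.
The root cause is identified: Feb 7, 2030 + 7 days = Feb 14, 2030.
Both prerequisites met — the incident is resolved (Apr 27, 2030), the root cause is identified (Feb 14, 2030); the later is Apr 27, 2030.
The postmortem is published: Apr 27, 2030 + 2 days = Apr 29, 2030.

Apr 29, 2030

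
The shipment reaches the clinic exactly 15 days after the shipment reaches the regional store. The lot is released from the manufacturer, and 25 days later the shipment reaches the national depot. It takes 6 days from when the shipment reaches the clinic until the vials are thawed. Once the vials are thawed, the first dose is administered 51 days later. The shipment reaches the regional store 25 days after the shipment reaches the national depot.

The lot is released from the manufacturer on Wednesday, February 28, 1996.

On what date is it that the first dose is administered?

Saturday, June 29, 1996

The lot is released from the manufacturer: Feb 28, 1996.
The shipment reaches the national depot: Feb 28, 1996 + 25 days = Mar 24, 1996.
The shipment reaches the regional store: Mar 24, 1996 + 25 days = Apr 18, 1996.
The shipment reaches the clinic: Apr 18, 1996 + 15 days = May 3, 1996.
The vials are thawed: May 3, 1996 + 6 days = May 9, 1996.
The first dose is administered: May 9, 1996 + 51 days = Jun 29, 1996.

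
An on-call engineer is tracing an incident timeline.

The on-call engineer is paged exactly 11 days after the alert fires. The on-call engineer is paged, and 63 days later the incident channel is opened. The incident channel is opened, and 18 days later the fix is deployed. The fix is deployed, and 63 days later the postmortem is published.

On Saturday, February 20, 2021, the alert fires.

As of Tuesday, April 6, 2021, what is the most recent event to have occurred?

The on-call engineer is paged

The alert fires: Feb 20, 2021.
The on-call engineer is paged: Feb 20, 2021 + 11 days = Mar 3, 2021.
The incident channel is opened: Mar 3, 2021 + 63 days = May 5, 2021.
The fix is deployed: May 5, 2021 + 18 days = May 23, 2021.
The postmortem is published: May 23, 2021 + 63 days = Jul 25, 2021.
Apr 6, 2021 falls between when the on-call engineer is paged (Mar 3, 2021) and when the incident channel is opened (May 5, 2021).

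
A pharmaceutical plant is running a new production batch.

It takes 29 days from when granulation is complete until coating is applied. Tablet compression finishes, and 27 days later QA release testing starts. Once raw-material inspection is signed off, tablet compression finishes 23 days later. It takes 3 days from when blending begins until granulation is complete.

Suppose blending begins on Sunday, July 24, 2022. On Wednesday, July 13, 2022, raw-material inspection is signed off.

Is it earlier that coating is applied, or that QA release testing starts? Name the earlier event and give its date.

Blending begins: Jul 24, 2022.
Granulation is complete: Jul 24, 2022 + 3 days = Jul 27, 2022.
Coating is applied: Jul 27, 2022 + 29 days = Aug 25, 2022.
Raw-material inspection is signed off: Jul 13, 2022.
Tablet compression finishes: Jul 13, 2022 + 23 days = Aug 5, 2022.
QA release testing starts: Aug 5, 2022 + 27 days = Sep 1, 2022.
Comparing: coating is applied on Aug 25, 2022 vs QA release testing starts on Sep 1, 2022. Earlier: coating is applied.

Coating is applied — Thursday, August 25, 2022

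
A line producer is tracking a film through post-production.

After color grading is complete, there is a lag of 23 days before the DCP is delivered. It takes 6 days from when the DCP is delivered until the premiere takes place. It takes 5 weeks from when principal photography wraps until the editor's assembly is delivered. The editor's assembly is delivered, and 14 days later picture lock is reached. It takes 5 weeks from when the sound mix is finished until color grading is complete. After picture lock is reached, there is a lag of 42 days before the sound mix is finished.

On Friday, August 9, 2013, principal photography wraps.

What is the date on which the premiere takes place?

Principal photography wraps: Aug 9, 2013.
The editor's assembly is delivered: Aug 9, 2013 + 5 weeks = Sep 13, 2013.
Picture lock is reached: Sep 13, 2013 + 14 days = Sep 27, 2013.
The sound mix is finished: Sep 27, 2013 + 42 days = Nov 8, 2013.
Color grading is complete: Nov 8, 2013 + 5 weeks = Dec 13, 2013.
The DCP is delivered: Dec 13, 2013 + 23 days = Jan 5, 2014.
The premiere takes place: Jan 5, 2014 + 6 days = Jan 11, 2014.

Saturday, January 11, 2014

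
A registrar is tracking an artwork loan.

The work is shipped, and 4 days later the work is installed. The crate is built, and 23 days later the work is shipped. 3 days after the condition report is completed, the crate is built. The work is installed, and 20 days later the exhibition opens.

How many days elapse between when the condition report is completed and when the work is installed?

30 days

Causal path: the condition report is completed → the crate is built → the work is shipped → the work is installed.
Total delay along the path: 3 + 23 + 4 = 30 days.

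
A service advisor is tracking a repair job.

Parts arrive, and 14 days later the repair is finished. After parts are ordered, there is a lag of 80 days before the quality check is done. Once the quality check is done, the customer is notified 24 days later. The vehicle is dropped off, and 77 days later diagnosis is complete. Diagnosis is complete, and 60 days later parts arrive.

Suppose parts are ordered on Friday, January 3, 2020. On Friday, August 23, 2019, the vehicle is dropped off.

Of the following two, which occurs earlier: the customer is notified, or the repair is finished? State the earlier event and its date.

Parts are ordered: Jan 3, 2020.
The quality check is done: Jan 3, 2020 + 80 days = Mar 23, 2020.
The customer is notified: Mar 23, 2020 + 24 days = Apr 16, 2020.
The vehicle is dropped off: Aug 23, 2019.
Diagnosis is complete: Aug 23, 2019 + 77 days = Nov 8, 2019.
Parts arrive: Nov 8, 2019 + 60 days = Jan 7, 2020.
The repair is finished: Jan 7, 2020 + 14 days = Jan 21, 2020.
Comparing: the customer is notified on Apr 16, 2020 vs the repair is finished on Jan 21, 2020. Earlier: the repair is finished.

The repair is finished — Tuesday, January 21, 2020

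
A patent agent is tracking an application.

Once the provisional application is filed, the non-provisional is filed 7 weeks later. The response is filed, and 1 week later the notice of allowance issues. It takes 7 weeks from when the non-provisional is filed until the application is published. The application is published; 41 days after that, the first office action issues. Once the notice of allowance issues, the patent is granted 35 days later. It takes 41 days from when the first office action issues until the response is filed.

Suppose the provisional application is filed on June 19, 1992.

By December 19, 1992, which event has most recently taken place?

The response is filed

The provisional application is filed: Jun 19, 1992.
The non-provisional is filed: Jun 19, 1992 + 7 weeks = Aug 7, 1992.
The application is published: Aug 7, 1992 + 7 weeks = Sep 25, 1992.
The first office action issues: Sep 25, 1992 + 41 days = Nov 5, 1992.
The response is filed: Nov 5, 1992 + 41 days = Dec 16, 1992.
The notice of allowance issues: Dec 16, 1992 + 1 week = Dec 23, 1992.
The patent is granted: Dec 23, 1992 + 35 days = Jan 27, 1993.
Dec 19, 1992 falls between when the response is filed (Dec 16, 1992) and when the notice of allowance issues (Dec 23, 1992).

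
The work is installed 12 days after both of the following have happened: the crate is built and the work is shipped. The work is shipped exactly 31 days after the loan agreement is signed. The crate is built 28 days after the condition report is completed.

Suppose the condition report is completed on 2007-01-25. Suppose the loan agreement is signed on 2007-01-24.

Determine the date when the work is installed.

2007-03-08

The condition report is completed: Jan 25, 2007.
The crate is built: Jan 25, 2007 + 28 days = Feb 22, 2007.
The loan agreement is signed: Jan 24, 2007.
The work is shipped: Jan 24, 2007 + 31 days = Feb 24, 2007.
Both prerequisites met — the crate is built (Feb 22, 2007), the work is shipped (Feb 24, 2007); the later is Feb 24, 2007.
The work is installed: Feb 24, 2007 + 12 days = Mar 8, 2007.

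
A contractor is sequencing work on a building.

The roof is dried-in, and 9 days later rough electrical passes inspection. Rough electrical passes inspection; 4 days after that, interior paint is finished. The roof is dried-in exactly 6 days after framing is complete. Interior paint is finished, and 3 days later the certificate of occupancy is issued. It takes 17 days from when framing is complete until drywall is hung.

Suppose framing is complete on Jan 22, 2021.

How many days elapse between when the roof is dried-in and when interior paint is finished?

13 days

Causal path: the roof is dried-in → rough electrical passes inspection → interior paint is finished.
Total delay along the path: 9 + 4 = 13 days.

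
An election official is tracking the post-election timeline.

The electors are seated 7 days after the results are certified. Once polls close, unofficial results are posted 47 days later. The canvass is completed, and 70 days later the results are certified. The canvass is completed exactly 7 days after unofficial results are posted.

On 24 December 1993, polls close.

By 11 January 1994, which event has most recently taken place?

Polls close

Polls close: Dec 24, 1993.
Unofficial results are posted: Dec 24, 1993 + 47 days = Feb 9, 1994.
The canvass is completed: Feb 9, 1994 + 7 days = Feb 16, 1994.
The results are certified: Feb 16, 1994 + 70 days = Apr 27, 1994.
The electors are seated: Apr 27, 1994 + 7 days = May 4, 1994.
Jan 11, 1994 falls between when polls close (Dec 24, 1993) and when unofficial results are posted (Feb 9, 1994).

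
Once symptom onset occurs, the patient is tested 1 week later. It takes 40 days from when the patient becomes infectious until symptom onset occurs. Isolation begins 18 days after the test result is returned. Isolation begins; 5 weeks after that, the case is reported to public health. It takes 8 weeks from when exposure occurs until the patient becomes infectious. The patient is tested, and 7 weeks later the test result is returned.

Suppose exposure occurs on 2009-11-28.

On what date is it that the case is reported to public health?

2010-06-21

Exposure occurs: Nov 28, 2009.
The patient becomes infectious: Nov 28, 2009 + 8 weeks = Jan 23, 2010.
Symptom onset occurs: Jan 23, 2010 + 40 days = Mar 4, 2010.
The patient is tested: Mar 4, 2010 + 1 week = Mar 11, 2010.
The test result is returned: Mar 11, 2010 + 7 weeks = Apr 29, 2010.
Isolation begins: Apr 29, 2010 + 18 days = May 17, 2010.
The case is reported to public health: May 17, 2010 + 5 weeks = Jun 21, 2010.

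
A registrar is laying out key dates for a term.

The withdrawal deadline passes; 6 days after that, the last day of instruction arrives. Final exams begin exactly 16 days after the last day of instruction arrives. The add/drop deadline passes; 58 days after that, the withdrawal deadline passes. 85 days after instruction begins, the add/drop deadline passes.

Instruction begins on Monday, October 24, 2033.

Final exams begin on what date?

Instruction begins: Oct 24, 2033.
The add/drop deadline passes: Oct 24, 2033 + 85 days = Jan 17, 2034.
The withdrawal deadline passes: Jan 17, 2034 + 58 days = Mar 16, 2034.
The last day of instruction arrives: Mar 16, 2034 + 6 days = Mar 22, 2034.
Final exams begin: Mar 22, 2034 + 16 days = Apr 7, 2034.

Friday, April 7, 2034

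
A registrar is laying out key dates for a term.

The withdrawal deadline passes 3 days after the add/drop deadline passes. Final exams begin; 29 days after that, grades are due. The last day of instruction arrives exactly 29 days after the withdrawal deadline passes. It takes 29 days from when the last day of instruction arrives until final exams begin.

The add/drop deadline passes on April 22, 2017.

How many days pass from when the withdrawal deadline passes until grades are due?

87 days

Causal path: the withdrawal deadline passes → the last day of instruction arrives → final exams begin → grades are due.
Total delay along the path: 29 + 29 + 29 = 87 days.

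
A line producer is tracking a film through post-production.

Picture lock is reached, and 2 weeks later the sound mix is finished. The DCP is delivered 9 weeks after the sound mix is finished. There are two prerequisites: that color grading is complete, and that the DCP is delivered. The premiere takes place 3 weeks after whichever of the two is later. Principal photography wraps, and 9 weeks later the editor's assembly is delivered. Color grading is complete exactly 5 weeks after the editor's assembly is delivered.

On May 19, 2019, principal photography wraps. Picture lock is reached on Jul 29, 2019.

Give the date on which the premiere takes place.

Nov 4, 2019

Principal photography wraps: May 19, 2019.
The editor's assembly is delivered: May 19, 2019 + 9 weeks = Jul 21, 2019.
Color grading is complete: Jul 21, 2019 + 5 weeks = Aug 25, 2019.
Picture lock is reached: Jul 29, 2019.
The sound mix is finished: Jul 29, 2019 + 2 weeks = Aug 12, 2019.
The DCP is delivered: Aug 12, 2019 + 9 weeks = Oct 14, 2019.
Both prerequisites met — color grading is complete (Aug 25, 2019), the DCP is delivered (Oct 14, 2019); the later is Oct 14, 2019.
The premiere takes place: Oct 14, 2019 + 3 weeks = Nov 4, 2019.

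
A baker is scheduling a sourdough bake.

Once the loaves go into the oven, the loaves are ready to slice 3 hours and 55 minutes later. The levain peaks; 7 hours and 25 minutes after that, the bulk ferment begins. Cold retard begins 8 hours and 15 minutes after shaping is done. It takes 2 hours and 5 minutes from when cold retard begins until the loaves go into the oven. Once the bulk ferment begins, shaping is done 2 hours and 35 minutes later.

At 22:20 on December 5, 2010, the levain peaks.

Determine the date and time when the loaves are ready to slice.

The levain peaks: 22:20 Dec 5, 2010.
The bulk ferment begins: 22:20 Dec 5, 2010 + 7h25m = 05:45 Dec 6, 2010.
Shaping is done: 05:45 Dec 6, 2010 + 2h35m = 08:20 Dec 6, 2010.
Cold retard begins: 08:20 Dec 6, 2010 + 8h15m = 16:35 Dec 6, 2010.
The loaves go into the oven: 16:35 Dec 6, 2010 + 2h05m = 18:40 Dec 6, 2010.
The loaves are ready to slice: 18:40 Dec 6, 2010 + 3h55m = 22:35 Dec 6, 2010.

22:35 on December 6, 2010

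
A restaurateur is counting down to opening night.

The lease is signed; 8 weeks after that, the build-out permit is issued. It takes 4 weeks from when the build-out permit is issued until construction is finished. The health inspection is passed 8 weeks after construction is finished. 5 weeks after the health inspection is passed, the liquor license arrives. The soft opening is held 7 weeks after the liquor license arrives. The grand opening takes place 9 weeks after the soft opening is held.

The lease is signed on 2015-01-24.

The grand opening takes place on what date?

The lease is signed: Jan 24, 2015.
The build-out permit is issued: Jan 24, 2015 + 8 weeks = Mar 21, 2015.
Construction is finished: Mar 21, 2015 + 4 weeks = Apr 18, 2015.
The health inspection is passed: Apr 18, 2015 + 8 weeks = Jun 13, 2015.
The liquor license arrives: Jun 13, 2015 + 5 weeks = Jul 18, 2015.
The soft opening is held: Jul 18, 2015 + 7 weeks = Sep 5, 2015.
The grand opening takes place: Sep 5, 2015 + 9 weeks = Nov 7, 2015.

2015-11-07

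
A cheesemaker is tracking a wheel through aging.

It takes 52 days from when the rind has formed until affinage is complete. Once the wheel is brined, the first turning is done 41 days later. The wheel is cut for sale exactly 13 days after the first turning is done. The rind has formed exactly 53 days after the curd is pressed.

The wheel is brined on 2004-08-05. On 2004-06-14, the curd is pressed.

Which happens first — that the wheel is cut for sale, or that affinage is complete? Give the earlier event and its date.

Affinage is complete — 2004-09-27

The wheel is brined: Aug 5, 2004.
The first turning is done: Aug 5, 2004 + 41 days = Sep 15, 2004.
The wheel is cut for sale: Sep 15, 2004 + 13 days = Sep 28, 2004.
The curd is pressed: Jun 14, 2004.
The rind has formed: Jun 14, 2004 + 53 days = Aug 6, 2004.
Affinage is complete: Aug 6, 2004 + 52 days = Sep 27, 2004.
Comparing: the wheel is cut for sale on Sep 28, 2004 vs affinage is complete on Sep 27, 2004. Earlier: affinage is complete.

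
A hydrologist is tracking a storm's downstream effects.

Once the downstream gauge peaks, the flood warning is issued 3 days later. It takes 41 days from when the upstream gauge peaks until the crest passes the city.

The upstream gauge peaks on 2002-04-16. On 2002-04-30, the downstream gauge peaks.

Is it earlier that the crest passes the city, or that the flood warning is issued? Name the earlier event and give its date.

The flood warning is issued — 2002-05-03

The upstream gauge peaks: Apr 16, 2002.
The crest passes the city: Apr 16, 2002 + 41 days = May 27, 2002.
The downstream gauge peaks: Apr 30, 2002.
The flood warning is issued: Apr 30, 2002 + 3 days = May 3, 2002.
Comparing: the crest passes the city on May 27, 2002 vs the flood warning is issued on May 3, 2002. Earlier: the flood warning is issued.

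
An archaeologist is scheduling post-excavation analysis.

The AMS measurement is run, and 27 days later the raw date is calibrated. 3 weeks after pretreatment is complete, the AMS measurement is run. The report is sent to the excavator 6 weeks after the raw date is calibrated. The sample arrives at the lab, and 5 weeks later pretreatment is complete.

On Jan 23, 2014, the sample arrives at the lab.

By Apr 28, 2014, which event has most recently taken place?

The sample arrives at the lab: Jan 23, 2014.
Pretreatment is complete: Jan 23, 2014 + 5 weeks = Feb 27, 2014.
The AMS measurement is run: Feb 27, 2014 + 3 weeks = Mar 20, 2014.
The raw date is calibrated: Mar 20, 2014 + 27 days = Apr 16, 2014.
The report is sent to the excavator: Apr 16, 2014 + 6 weeks = May 28, 2014.
Apr 28, 2014 falls between when the raw date is calibrated (Apr 16, 2014) and when the report is sent to the excavator (May 28, 2014).

The raw date is calibrated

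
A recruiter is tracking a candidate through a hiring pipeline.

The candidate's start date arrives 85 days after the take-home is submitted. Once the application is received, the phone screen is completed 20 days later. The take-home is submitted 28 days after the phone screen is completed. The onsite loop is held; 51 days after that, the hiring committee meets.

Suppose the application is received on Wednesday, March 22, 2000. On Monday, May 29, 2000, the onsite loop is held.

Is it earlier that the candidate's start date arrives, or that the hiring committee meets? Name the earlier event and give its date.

The application is received: Mar 22, 2000.
The phone screen is completed: Mar 22, 2000 + 20 days = Apr 11, 2000.
The take-home is submitted: Apr 11, 2000 + 28 days = May 9, 2000.
The candidate's start date arrives: May 9, 2000 + 85 days = Aug 2, 2000.
The onsite loop is held: May 29, 2000.
The hiring committee meets: May 29, 2000 + 51 days = Jul 19, 2000.
Comparing: the candidate's start date arrives on Aug 2, 2000 vs the hiring committee meets on Jul 19, 2000. Earlier: the hiring committee meets.

The hiring committee meets — Wednesday, July 19, 2000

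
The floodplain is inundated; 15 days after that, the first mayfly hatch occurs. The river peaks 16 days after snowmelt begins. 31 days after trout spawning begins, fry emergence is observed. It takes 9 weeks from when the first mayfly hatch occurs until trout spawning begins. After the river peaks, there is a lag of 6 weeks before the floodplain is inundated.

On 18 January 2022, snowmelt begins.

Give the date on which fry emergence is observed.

4 July 2022

Snowmelt begins: Jan 18, 2022.
The river peaks: Jan 18, 2022 + 16 days = Feb 3, 2022.
The floodplain is inundated: Feb 3, 2022 + 6 weeks = Mar 17, 2022.
The first mayfly hatch occurs: Mar 17, 2022 + 15 days = Apr 1, 2022.
Trout spawning begins: Apr 1, 2022 + 9 weeks = Jun 3, 2022.
Fry emergence is observed: Jun 3, 2022 + 31 days = Jul 4, 2022.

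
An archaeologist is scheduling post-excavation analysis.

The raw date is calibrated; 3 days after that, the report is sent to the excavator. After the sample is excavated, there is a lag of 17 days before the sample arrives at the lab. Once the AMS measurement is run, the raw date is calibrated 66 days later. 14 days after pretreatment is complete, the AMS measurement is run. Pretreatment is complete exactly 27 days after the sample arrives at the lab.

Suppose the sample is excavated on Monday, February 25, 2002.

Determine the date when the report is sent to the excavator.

The sample is excavated: Feb 25, 2002.
The sample arrives at the lab: Feb 25, 2002 + 17 days = Mar 14, 2002.
Pretreatment is complete: Mar 14, 2002 + 27 days = Apr 10, 2002.
The AMS measurement is run: Apr 10, 2002 + 14 days = Apr 24, 2002.
The raw date is calibrated: Apr 24, 2002 + 66 days = Jun 29, 2002.
The report is sent to the excavator: Jun 29, 2002 + 3 days = Jul 2, 2002.

Tuesday, July 2, 2002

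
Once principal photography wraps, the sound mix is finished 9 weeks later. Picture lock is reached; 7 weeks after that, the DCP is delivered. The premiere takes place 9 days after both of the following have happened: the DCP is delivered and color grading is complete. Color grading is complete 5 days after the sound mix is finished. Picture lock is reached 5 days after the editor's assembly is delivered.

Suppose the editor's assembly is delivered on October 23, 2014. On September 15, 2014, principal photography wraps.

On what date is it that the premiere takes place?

December 25, 2014

The editor's assembly is delivered: Oct 23, 2014.
Picture lock is reached: Oct 23, 2014 + 5 days = Oct 28, 2014.
The DCP is delivered: Oct 28, 2014 + 7 weeks = Dec 16, 2014.
Principal photography wraps: Sep 15, 2014.
The sound mix is finished: Sep 15, 2014 + 9 weeks = Nov 17, 2014.
Color grading is complete: Nov 17, 2014 + 5 days = Nov 22, 2014.
Both prerequisites met — the DCP is delivered (Dec 16, 2014), color grading is complete (Nov 22, 2014); the later is Dec 16, 2014.
The premiere takes place: Dec 16, 2014 + 9 days = Dec 25, 2014.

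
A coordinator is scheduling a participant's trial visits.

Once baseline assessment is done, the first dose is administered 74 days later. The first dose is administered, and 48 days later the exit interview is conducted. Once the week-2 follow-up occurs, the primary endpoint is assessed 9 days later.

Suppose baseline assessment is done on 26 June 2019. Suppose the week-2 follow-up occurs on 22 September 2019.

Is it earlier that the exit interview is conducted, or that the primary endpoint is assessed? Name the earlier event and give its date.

The primary endpoint is assessed — 1 October 2019

Baseline assessment is done: Jun 26, 2019.
The first dose is administered: Jun 26, 2019 + 74 days = Sep 8, 2019.
The exit interview is conducted: Sep 8, 2019 + 48 days = Oct 26, 2019.
The week-2 follow-up occurs: Sep 22, 2019.
The primary endpoint is assessed: Sep 22, 2019 + 9 days = Oct 1, 2019.
Comparing: the exit interview is conducted on Oct 26, 2019 vs the primary endpoint is assessed on Oct 1, 2019. Earlier: the primary endpoint is assessed.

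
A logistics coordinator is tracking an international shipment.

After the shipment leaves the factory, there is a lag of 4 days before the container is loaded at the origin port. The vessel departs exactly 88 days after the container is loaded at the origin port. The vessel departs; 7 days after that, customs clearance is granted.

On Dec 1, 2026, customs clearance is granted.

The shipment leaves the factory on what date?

Customs clearance is granted: Dec 1, 2026.
The vessel departs: Dec 1, 2026 − 7 days = Nov 24, 2026.
The container is loaded at the origin port: Nov 24, 2026 − 88 days = Aug 28, 2026.
The shipment leaves the factory: Aug 28, 2026 − 4 days = Aug 24, 2026.

Aug 24, 2026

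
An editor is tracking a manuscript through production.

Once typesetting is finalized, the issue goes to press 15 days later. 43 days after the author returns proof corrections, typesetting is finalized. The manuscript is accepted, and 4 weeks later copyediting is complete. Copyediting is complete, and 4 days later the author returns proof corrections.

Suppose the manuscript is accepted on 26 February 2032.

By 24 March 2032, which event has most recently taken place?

The manuscript is accepted

The manuscript is accepted: Feb 26, 2032.
Copyediting is complete: Feb 26, 2032 + 4 weeks = Mar 25, 2032.
The author returns proof corrections: Mar 25, 2032 + 4 days = Mar 29, 2032.
Typesetting is finalized: Mar 29, 2032 + 43 days = May 11, 2032.
The issue goes to press: May 11, 2032 + 15 days = May 26, 2032.
Mar 24, 2032 falls between when the manuscript is accepted (Feb 26, 2032) and when copyediting is complete (Mar 25, 2032).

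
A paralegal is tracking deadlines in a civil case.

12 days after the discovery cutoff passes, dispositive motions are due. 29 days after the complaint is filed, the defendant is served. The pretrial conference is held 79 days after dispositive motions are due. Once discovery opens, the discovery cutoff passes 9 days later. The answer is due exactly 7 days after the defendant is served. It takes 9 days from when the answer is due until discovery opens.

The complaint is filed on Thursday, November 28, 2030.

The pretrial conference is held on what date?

Tuesday, April 22, 2031

The complaint is filed: Nov 28, 2030.
The defendant is served: Nov 28, 2030 + 29 days = Dec 27, 2030.
The answer is due: Dec 27, 2030 + 7 days = Jan 3, 2031.
Discovery opens: Jan 3, 2031 + 9 days = Jan 12, 2031.
The discovery cutoff passes: Jan 12, 2031 + 9 days = Jan 21, 2031.
Dispositive motions are due: Jan 21, 2031 + 12 days = Feb 2, 2031.
The pretrial conference is held: Feb 2, 2031 + 79 days = Apr 22, 2031.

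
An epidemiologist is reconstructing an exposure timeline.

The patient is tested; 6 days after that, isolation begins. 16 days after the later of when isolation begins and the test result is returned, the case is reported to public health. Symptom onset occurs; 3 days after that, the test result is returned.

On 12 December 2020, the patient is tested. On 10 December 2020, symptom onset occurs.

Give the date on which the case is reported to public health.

3 January 2021

The patient is tested: Dec 12, 2020.
Isolation begins: Dec 12, 2020 + 6 days = Dec 18, 2020.
Symptom onset occurs: Dec 10, 2020.
The test result is returned: Dec 10, 2020 + 3 days = Dec 13, 2020.
Both prerequisites met — isolation begins (Dec 18, 2020), the test result is returned (Dec 13, 2020); the later is Dec 18, 2020.
The case is reported to public health: Dec 18, 2020 + 16 days = Jan 3, 2021.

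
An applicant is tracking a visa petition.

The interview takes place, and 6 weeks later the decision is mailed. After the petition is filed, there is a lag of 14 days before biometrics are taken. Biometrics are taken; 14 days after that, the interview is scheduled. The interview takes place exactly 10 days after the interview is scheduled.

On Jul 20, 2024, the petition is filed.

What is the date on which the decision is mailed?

The petition is filed: Jul 20, 2024.
Biometrics are taken: Jul 20, 2024 + 14 days = Aug 3, 2024.
The interview is scheduled: Aug 3, 2024 + 14 days = Aug 17, 2024.
The interview takes place: Aug 17, 2024 + 10 days = Aug 27, 2024.
The decision is mailed: Aug 27, 2024 + 6 weeks = Oct 8, 2024.

Oct 8, 2024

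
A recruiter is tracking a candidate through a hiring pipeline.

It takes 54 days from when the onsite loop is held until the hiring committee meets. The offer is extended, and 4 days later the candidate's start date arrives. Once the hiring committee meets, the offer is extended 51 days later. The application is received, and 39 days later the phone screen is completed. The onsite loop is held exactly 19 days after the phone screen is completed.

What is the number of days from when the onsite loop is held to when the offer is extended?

Causal path: the onsite loop is held → the hiring committee meets → the offer is extended.
Total delay along the path: 54 + 51 = 105 days.

105 days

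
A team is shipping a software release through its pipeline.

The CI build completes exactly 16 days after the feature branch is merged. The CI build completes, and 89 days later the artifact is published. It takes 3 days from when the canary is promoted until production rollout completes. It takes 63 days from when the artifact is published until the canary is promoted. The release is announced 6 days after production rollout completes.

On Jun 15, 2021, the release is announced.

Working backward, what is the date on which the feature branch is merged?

Dec 20, 2020

The release is announced: Jun 15, 2021.
Production rollout completes: Jun 15, 2021 − 6 days = Jun 9, 2021.
The canary is promoted: Jun 9, 2021 − 3 days = Jun 6, 2021.
The artifact is published: Jun 6, 2021 − 63 days = Apr 4, 2021.
The CI build completes: Apr 4, 2021 − 89 days = Jan 5, 2021.
The feature branch is merged: Jan 5, 2021 − 16 days = Dec 20, 2020.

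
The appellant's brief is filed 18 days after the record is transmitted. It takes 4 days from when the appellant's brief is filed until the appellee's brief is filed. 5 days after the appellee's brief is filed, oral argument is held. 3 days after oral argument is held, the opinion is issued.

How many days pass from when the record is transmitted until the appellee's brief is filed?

22 days

Causal path: the record is transmitted → the appellant's brief is filed → the appellee's brief is filed.
Total delay along the path: 18 + 4 = 22 days.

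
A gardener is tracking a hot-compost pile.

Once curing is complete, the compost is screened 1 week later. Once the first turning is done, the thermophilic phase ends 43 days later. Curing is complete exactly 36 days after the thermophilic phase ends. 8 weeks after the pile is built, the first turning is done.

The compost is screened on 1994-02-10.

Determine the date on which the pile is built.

1993-09-21

The compost is screened: Feb 10, 1994.
Curing is complete: Feb 10, 1994 − 1 week = Feb 3, 1994.
The thermophilic phase ends: Feb 3, 1994 − 36 days = Dec 29, 1993.
The first turning is done: Dec 29, 1993 − 43 days = Nov 16, 1993.
The pile is built: Nov 16, 1993 − 8 weeks = Sep 21, 1993.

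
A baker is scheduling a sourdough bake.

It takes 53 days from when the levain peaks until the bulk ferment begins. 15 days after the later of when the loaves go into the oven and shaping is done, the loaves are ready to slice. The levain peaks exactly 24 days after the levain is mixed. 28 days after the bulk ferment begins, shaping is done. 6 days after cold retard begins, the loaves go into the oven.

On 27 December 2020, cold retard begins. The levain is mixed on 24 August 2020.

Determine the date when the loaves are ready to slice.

17 January 2021

Cold retard begins: Dec 27, 2020.
The loaves go into the oven: Dec 27, 2020 + 6 days = Jan 2, 2021.
The levain is mixed: Aug 24, 2020.
The levain peaks: Aug 24, 2020 + 24 days = Sep 17, 2020.
The bulk ferment begins: Sep 17, 2020 + 53 days = Nov 9, 2020.
Shaping is done: Nov 9, 2020 + 28 days = Dec 7, 2020.
Both prerequisites met — the loaves go into the oven (Jan 2, 2021), shaping is done (Dec 7, 2020); the later is Jan 2, 2021.
The loaves are ready to slice: Jan 2, 2021 + 15 days = Jan 17, 2021.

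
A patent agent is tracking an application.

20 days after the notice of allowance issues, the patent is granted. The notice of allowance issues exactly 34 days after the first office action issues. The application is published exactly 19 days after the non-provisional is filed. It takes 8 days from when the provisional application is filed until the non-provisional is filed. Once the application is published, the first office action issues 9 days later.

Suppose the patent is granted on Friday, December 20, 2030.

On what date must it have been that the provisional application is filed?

The patent is granted: Dec 20, 2030.
The notice of allowance issues: Dec 20, 2030 − 20 days = Nov 30, 2030.
The first office action issues: Nov 30, 2030 − 34 days = Oct 27, 2030.
The application is published: Oct 27, 2030 − 9 days = Oct 18, 2030.
The non-provisional is filed: Oct 18, 2030 − 19 days = Sep 29, 2030.
The provisional application is filed: Sep 29, 2030 − 8 days = Sep 21, 2030.

Saturday, September 21, 2030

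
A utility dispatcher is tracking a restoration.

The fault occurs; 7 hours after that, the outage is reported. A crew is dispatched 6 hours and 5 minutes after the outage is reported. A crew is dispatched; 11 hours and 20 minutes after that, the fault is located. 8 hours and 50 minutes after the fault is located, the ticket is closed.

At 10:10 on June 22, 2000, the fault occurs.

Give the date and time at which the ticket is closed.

19:25 on June 23, 2000

The fault occurs: 10:10 Jun 22, 2000.
The outage is reported: 10:10 Jun 22, 2000 + 7h = 17:10 Jun 22, 2000.
A crew is dispatched: 17:10 Jun 22, 2000 + 6h05m = 23:15 Jun 22, 2000.
The fault is located: 23:15 Jun 22, 2000 + 11h20m = 10:35 Jun 23, 2000.
The ticket is closed: 10:35 Jun 23, 2000 + 8h50m = 19:25 Jun 23, 2000.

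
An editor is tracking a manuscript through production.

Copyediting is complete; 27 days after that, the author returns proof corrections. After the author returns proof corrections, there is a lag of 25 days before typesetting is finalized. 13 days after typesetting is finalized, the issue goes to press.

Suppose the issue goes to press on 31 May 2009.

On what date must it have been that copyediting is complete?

27 March 2009

The issue goes to press: May 31, 2009.
Typesetting is finalized: May 31, 2009 − 13 days = May 18, 2009.
The author returns proof corrections: May 18, 2009 − 25 days = Apr 23, 2009.
Copyediting is complete: Apr 23, 2009 − 27 days = Mar 27, 2009.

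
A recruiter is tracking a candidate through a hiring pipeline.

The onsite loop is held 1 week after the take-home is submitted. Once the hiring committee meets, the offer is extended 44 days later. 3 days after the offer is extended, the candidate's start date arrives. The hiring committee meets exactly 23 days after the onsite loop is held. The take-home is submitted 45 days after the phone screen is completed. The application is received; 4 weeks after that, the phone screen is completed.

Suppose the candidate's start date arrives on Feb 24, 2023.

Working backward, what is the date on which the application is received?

The candidate's start date arrives: Feb 24, 2023.
The offer is extended: Feb 24, 2023 − 3 days = Feb 21, 2023.
The hiring committee meets: Feb 21, 2023 − 44 days = Jan 8, 2023.
The onsite loop is held: Jan 8, 2023 − 23 days = Dec 16, 2022.
The take-home is submitted: Dec 16, 2022 − 1 week = Dec 9, 2022.
The phone screen is completed: Dec 9, 2022 − 45 days = Oct 25, 2022.
The application is received: Oct 25, 2022 − 4 weeks = Sep 27, 2022.

Sep 27, 2022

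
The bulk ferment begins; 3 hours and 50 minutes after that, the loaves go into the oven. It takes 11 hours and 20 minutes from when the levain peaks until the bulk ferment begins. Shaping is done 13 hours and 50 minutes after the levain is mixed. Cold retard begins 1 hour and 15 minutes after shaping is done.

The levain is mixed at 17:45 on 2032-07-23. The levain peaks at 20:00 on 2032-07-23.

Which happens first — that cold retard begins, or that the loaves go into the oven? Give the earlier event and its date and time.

The levain is mixed: 17:45 Jul 23, 2032.
Shaping is done: 17:45 Jul 23, 2032 + 13h50m = 07:35 Jul 24, 2032.
Cold retard begins: 07:35 Jul 24, 2032 + 1h15m = 08:50 Jul 24, 2032.
The levain peaks: 20:00 Jul 23, 2032.
The bulk ferment begins: 20:00 Jul 23, 2032 + 11h20m = 07:20 Jul 24, 2032.
The loaves go into the oven: 07:20 Jul 24, 2032 + 3h50m = 11:10 Jul 24, 2032.
Comparing: cold retard begins at 08:50 Jul 24, 2032 vs the loaves go into the oven at 11:10 Jul 24, 2032. Earlier: cold retard begins.

Cold retard begins — 08:50 on 2032-07-24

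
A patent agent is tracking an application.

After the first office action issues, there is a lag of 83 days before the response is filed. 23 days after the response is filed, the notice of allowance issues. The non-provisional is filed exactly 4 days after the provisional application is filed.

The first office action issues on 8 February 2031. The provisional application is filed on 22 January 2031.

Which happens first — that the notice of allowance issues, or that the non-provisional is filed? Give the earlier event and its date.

The first office action issues: Feb 8, 2031.
The response is filed: Feb 8, 2031 + 83 days = May 2, 2031.
The notice of allowance issues: May 2, 2031 + 23 days = May 25, 2031.
The provisional application is filed: Jan 22, 2031.
The non-provisional is filed: Jan 22, 2031 + 4 days = Jan 26, 2031.
Comparing: the notice of allowance issues on May 25, 2031 vs the non-provisional is filed on Jan 26, 2031. Earlier: the non-provisional is filed.

The non-provisional is filed — 26 January 2031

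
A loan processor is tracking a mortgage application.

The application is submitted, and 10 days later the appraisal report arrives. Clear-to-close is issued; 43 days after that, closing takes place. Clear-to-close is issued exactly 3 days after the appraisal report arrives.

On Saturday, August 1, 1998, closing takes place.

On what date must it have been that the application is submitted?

Saturday, June 6, 1998

Closing takes place: Aug 1, 1998.
Clear-to-close is issued: Aug 1, 1998 − 43 days = Jun 19, 1998.
The appraisal report arrives: Jun 19, 1998 − 3 days = Jun 16, 1998.
The application is submitted: Jun 16, 1998 − 10 days = Jun 6, 1998.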